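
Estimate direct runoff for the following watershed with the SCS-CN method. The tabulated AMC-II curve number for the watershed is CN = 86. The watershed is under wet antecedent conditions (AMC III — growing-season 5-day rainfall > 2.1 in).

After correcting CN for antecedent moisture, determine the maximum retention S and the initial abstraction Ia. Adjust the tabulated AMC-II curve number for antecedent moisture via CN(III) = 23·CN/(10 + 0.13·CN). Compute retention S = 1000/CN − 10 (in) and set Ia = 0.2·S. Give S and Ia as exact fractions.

Wet (AMC III): CN(III) = 23·86/(10 + 0.13·86) = 1978/(1059/50) = 98900/1059 ≈ 93.390
Retention S: 1000/CN − 10 with CN=93.390 → S = 700/989 ≈ 0.708 in
Initial abstraction Ia = S/5 = (700/989)/5 = 140/989 ≈ 0.142 in

S = 700/989 in ≈ 0.708 in; Ia = 140/989 in ≈ 0.142 in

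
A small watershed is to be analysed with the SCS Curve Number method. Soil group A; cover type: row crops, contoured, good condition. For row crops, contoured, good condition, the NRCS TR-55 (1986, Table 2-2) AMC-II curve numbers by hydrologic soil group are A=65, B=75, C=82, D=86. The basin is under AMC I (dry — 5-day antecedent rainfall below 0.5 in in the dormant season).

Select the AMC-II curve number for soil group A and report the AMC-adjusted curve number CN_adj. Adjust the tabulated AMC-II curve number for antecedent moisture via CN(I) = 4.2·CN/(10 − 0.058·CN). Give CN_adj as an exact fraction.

CN_adj = 3900/89 ≈ 43.820

NRCS table: row crops, contoured, good condition, soil group A → CN(II) = 65
Adjust CN=65 to AMC I: 4.2·65/(10 − 0.058·65) → 273 ÷ (623/100) = 3900/89 ≈ 43.820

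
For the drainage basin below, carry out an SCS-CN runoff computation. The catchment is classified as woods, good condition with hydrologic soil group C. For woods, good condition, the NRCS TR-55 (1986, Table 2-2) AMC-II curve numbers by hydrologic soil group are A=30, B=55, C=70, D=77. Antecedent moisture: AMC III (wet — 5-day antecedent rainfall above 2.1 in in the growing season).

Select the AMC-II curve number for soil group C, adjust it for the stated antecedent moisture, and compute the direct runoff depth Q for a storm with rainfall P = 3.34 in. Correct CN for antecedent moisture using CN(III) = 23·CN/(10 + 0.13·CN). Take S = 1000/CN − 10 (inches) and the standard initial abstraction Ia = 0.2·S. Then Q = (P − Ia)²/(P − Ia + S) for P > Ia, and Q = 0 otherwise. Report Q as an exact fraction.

Q = 570588769/313040350 in ≈ 1.823 in

NRCS table: woods, good condition, soil group C → CN(II) = 70
CN(III) from CN(II)=70: (23·70)/(10 + 0.13·70) = 16100/191 ≈ 84.293
Max retention: S = 1000/(16100/191) − 10 = 300/161 in (≈ 1.863 in)
Initial abstraction Ia = S/5 = (300/161)/5 = 60/161 ≈ 0.373 in
Since P=3.340 > Ia=0.373: effective rainfall P−Ia = 23887/8050 in
Q = (23887/8050)²/((23887/8050) + 300/161) = (570588769/64802500)/(38887/8050) = 570588769/313040350 in ≈ 1.823 in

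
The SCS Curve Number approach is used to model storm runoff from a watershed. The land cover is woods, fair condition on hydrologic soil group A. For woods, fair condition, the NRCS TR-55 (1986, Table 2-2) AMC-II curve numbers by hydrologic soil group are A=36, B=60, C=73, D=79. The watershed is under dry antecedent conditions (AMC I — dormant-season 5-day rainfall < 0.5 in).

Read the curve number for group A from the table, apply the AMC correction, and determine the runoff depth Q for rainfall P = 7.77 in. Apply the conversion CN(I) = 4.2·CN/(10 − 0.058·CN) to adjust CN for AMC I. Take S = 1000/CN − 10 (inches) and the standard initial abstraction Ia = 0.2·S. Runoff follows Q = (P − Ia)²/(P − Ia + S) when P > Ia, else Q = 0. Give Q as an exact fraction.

NRCS table: woods, fair condition, soil group A → CN(II) = 36
Adjust CN=36 to AMC I: 4.2·36/(10 − 0.058·36) → (756/5) ÷ (989/125) = 18900/989 ≈ 19.110
Max retention: S = 1000/(18900/989) − 10 = 8000/189 in (≈ 42.328 in)
Ia = 0.2S: 0.2·42.328 = 8.466 in (exactly 1600/189)
P = 7.770 ≤ Ia = 8.466 in: entire storm abstracted, Q = 0.

Q = 0 in ≈ 0.000 in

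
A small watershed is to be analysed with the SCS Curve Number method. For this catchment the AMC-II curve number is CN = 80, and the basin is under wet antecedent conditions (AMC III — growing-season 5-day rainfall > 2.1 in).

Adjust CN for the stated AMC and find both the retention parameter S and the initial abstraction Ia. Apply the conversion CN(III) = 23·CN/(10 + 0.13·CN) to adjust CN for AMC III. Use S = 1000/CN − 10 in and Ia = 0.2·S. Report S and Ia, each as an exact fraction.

Wet (AMC III): CN(III) = 23·80/(10 + 0.13·80) = 1840/(102/5) = 4600/51 ≈ 90.196
S = 1000/(4600/51) − 10 = 25/23 in ≈ 1.087 in
Initial abstraction Ia = S/5 = (25/23)/5 = 5/23 ≈ 0.217 in

S = 25/23 in ≈ 1.087 in; Ia = 5/23 in ≈ 0.217 in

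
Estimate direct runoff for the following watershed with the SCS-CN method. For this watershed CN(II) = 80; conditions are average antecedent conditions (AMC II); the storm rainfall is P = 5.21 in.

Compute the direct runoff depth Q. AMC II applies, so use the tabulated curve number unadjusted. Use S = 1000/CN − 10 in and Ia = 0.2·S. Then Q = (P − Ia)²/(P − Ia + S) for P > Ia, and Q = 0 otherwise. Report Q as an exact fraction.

Q = 221841/72100 in ≈ 3.077 in

Average conditions: CN = 80 (no AMC adjustment).
Max retention: S = 1000/80 − 10 = 5/2 in (≈ 2.500 in)
Ia = 0.2S: 0.2·2.500 = 0.500 in (exactly 1/2)
Since P=5.210 > Ia=0.500: effective rainfall P−Ia = 471/100 in
Q: (471/100)² ÷ (721/100) = 221841/72100 in (≈ 3.077 in)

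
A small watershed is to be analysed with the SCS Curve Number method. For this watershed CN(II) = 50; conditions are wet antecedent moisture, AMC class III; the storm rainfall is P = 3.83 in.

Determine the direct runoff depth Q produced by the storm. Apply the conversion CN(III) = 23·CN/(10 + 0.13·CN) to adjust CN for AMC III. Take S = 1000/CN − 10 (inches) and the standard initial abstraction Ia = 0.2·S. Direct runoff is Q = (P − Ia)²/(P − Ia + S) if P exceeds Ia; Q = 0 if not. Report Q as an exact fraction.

Adjust CN=50 to AMC III: 23·50/(10 + 0.13·50) → 1150 ÷ (33/2) = 2300/33 ≈ 69.697
Max retention: S = 1000/(2300/33) − 10 = 100/23 in (≈ 4.348 in)
Ia = 0.2S: 0.2·4.348 = 0.870 in (exactly 20/23)
Excess rainfall: 3.830 − 0.870 = 2.960 in; P > Ia so Q > 0
Q = (6809/2300)²/((6809/2300) + 100/23) = (46362481/5290000)/(16809/2300) = 46362481/38660700 in ≈ 1.199 in

Q = 46362481/38660700 in ≈ 1.199 in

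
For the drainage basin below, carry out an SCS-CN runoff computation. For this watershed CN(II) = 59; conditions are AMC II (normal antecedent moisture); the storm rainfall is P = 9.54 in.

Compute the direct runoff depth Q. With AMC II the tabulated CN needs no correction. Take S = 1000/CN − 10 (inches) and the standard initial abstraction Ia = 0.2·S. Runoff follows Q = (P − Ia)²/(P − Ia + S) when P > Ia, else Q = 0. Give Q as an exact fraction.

Q = 578065849/131401850 in ≈ 4.399 in

AMC II — tabulated CN = 59 applies directly.
Retention S: 1000/CN − 10 with CN=59.000 → S = 410/59 ≈ 6.949 in
Ia = 0.2S: 0.2·6.949 = 1.390 in (exactly 82/59)
P − Ia = 9.540 − 1.390 = 24043/2950 ≈ 8.150 in (> 0, runoff occurs)
Runoff Q = (P−Ia)²/(P−Ia+S) = (8.150)²/(8.150+6.949) = 578065849/131401850 ≈ 4.399 in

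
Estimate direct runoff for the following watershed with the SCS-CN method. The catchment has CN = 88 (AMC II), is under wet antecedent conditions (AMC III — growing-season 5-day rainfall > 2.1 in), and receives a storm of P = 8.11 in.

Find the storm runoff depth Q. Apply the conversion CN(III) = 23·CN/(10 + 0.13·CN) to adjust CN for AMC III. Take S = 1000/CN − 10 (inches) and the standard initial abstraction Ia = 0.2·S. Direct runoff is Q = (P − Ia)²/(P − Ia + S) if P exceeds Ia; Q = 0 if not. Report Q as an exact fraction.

CN(III) from CN(II)=88: (23·88)/(10 + 0.13·88) = 6325/67 ≈ 94.403
Retention S: 1000/CN − 10 with CN=94.403 → S = 150/253 ≈ 0.593 in
Ia = 0.2·(150/253) = 30/253 in ≈ 0.119 in
Excess rainfall: 8.110 − 0.119 = 7.991 in; P > Ia so Q > 0
Q = (202183/25300)²/((202183/25300) + 150/253) = (40877965489/640090000)/(217183/25300) = 40877965489/5494729900 in ≈ 7.439 in

Q = 40877965489/5494729900 in ≈ 7.439 in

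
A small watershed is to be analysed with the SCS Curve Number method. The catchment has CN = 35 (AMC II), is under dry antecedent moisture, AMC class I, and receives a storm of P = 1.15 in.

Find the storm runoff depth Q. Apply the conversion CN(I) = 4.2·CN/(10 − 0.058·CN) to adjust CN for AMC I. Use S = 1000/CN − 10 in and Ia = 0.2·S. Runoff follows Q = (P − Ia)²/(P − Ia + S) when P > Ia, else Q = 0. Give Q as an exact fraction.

Q = 0 in ≈ 0.000 in

Dry (AMC I): CN(I) = 4.2·35/(10 − 0.058·35) = 147/(797/100) = 14700/797 ≈ 18.444
Retention S: 1000/CN − 10 with CN=18.444 → S = 6500/147 ≈ 44.218 in
Ia = 0.2S: 0.2·44.218 = 8.844 in (exactly 1300/147)
P = 1.150 ≤ Ia = 8.844 in: entire storm abstracted, Q = 0.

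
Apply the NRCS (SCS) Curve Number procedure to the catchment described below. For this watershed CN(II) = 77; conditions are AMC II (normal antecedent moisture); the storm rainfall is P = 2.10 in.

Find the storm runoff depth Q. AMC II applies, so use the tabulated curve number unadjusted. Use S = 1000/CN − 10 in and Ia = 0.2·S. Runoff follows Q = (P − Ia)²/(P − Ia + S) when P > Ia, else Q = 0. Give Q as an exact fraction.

Q = 1338649/2661890 in ≈ 0.503 in

AMC II — tabulated CN = 77 applies directly.
Max retention: S = 1000/77 − 10 = 230/77 in (≈ 2.987 in)
Initial abstraction Ia = S/5 = (230/77)/5 = 46/77 ≈ 0.597 in
Excess rainfall: 2.100 − 0.597 = 1.503 in; P > Ia so Q > 0
Q = (1157/770)²/((1157/770) + 230/77) = (1338649/592900)/(3457/770) = 1338649/2661890 in ≈ 0.503 in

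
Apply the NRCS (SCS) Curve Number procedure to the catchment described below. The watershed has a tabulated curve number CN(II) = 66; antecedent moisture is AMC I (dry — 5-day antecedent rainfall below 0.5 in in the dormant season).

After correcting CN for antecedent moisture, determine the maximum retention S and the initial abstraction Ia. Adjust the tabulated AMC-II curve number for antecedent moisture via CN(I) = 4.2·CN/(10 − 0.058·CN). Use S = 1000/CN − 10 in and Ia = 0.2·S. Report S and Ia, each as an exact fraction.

S = 8500/693 in ≈ 12.266 in; Ia = 1700/693 in ≈ 2.453 in

Adjust CN=66 to AMC I: 4.2·66/(10 − 0.058·66) → (1386/5) ÷ (1543/250) = 69300/1543 ≈ 44.913
Max retention: S = 1000/(69300/1543) − 10 = 8500/693 in (≈ 12.266 in)
Initial abstraction Ia = S/5 = (8500/693)/5 = 1700/693 ≈ 2.453 in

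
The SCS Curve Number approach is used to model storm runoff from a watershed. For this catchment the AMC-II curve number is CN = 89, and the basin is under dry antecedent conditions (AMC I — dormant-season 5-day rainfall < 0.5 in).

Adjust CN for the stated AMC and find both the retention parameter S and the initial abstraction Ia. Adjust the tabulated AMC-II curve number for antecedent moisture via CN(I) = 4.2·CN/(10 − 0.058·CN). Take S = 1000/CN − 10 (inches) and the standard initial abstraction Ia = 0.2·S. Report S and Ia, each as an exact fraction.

Adjust CN=89 to AMC I: 4.2·89/(10 − 0.058·89) → (1869/5) ÷ (2419/500) = 186900/2419 ≈ 77.263
S = 1000/(186900/2419) − 10 = 5500/1869 in ≈ 2.943 in
Initial abstraction Ia = S/5 = (5500/1869)/5 = 1100/1869 ≈ 0.589 in

S = 5500/1869 in ≈ 2.943 in; Ia = 1100/1869 in ≈ 0.589 in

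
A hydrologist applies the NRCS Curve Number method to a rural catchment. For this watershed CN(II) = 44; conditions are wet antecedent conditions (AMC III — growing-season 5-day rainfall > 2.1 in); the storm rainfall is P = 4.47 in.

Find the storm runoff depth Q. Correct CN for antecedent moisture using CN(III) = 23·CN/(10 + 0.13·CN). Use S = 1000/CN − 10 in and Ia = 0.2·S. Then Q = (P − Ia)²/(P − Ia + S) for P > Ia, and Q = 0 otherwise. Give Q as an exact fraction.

Q = 7240478281/5694802300 in ≈ 1.271 in

Adjust CN=44 to AMC III: 23·44/(10 + 0.13·44) → 1012 ÷ (393/25) = 25300/393 ≈ 64.377
Max retention: S = 1000/(25300/393) − 10 = 1400/253 in (≈ 5.534 in)
Ia = 0.2S: 0.2·5.534 = 1.107 in (exactly 280/253)
P − Ia = 4.470 − 1.107 = 85091/25300 ≈ 3.363 in (> 0, runoff occurs)
Q: (85091/25300)² ÷ (225091/25300) = 7240478281/5694802300 in (≈ 1.271 in)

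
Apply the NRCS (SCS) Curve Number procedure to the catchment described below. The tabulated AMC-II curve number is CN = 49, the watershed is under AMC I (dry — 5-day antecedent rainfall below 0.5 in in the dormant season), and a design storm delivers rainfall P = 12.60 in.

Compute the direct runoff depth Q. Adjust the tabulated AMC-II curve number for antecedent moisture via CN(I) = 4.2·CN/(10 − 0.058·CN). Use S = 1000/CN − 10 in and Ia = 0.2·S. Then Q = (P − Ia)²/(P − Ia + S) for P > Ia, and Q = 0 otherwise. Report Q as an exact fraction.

Dry (AMC I): CN(I) = 4.2·49/(10 − 0.058·49) = (1029/5)/(3579/500) = 34300/1193 ≈ 28.751
Max retention: S = 1000/(34300/1193) − 10 = 8500/343 in (≈ 24.781 in)
Initial abstraction Ia = S/5 = (8500/343)/5 = 1700/343 ≈ 4.956 in
Excess rainfall: 12.600 − 4.956 = 7.644 in; P > Ia so Q > 0
Q = (13109/1715)²/((13109/1715) + 8500/343) = (171845881/2941225)/(55609/1715) = 171845881/95369435 in ≈ 1.802 in

Q = 171845881/95369435 in ≈ 1.802 in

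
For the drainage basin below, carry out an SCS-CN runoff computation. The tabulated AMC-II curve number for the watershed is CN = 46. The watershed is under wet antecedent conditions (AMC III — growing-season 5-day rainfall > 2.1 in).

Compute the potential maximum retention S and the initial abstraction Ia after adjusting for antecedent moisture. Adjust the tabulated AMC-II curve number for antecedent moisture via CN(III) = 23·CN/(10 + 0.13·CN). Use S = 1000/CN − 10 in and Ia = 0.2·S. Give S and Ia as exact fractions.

Adjust CN=46 to AMC III: 23·46/(10 + 0.13·46) → 1058 ÷ (799/50) = 52900/799 ≈ 66.208
S = 1000/(52900/799) − 10 = 2700/529 in ≈ 5.104 in
Initial abstraction Ia = S/5 = (2700/529)/5 = 540/529 ≈ 1.021 in

S = 2700/529 in ≈ 5.104 in; Ia = 540/529 in ≈ 1.021 in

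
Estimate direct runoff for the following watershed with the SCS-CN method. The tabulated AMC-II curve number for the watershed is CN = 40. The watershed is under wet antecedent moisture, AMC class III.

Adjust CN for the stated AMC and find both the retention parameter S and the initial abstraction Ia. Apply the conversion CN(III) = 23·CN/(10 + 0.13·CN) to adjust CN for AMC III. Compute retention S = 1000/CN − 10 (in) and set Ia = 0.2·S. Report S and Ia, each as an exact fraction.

CN(III) from CN(II)=40: (23·40)/(10 + 0.13·40) = 1150/19 ≈ 60.526
S = 1000/(1150/19) − 10 = 150/23 in ≈ 6.522 in
Ia = 0.2S: 0.2·6.522 = 1.304 in (exactly 30/23)

S = 150/23 in ≈ 6.522 in; Ia = 30/23 in ≈ 1.304 in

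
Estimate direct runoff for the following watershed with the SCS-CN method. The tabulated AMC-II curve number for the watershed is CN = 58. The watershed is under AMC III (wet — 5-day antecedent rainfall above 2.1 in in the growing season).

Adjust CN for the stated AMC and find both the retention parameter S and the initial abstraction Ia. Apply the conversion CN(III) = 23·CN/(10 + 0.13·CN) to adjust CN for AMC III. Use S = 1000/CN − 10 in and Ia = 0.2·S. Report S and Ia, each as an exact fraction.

Wet (AMC III): CN(III) = 23·58/(10 + 0.13·58) = 1334/(877/50) = 66700/877 ≈ 76.055
Max retention: S = 1000/(66700/877) − 10 = 2100/667 in (≈ 3.148 in)
Ia = 0.2·(2100/667) = 420/667 in ≈ 0.630 in

S = 2100/667 in ≈ 3.148 in; Ia = 420/667 in ≈ 0.630 in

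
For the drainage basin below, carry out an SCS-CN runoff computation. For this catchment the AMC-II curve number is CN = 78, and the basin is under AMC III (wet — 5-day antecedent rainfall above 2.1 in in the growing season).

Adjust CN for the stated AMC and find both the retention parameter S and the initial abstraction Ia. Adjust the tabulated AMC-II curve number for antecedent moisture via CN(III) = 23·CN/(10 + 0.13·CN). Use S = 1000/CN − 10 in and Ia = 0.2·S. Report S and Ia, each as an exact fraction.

Wet (AMC III): CN(III) = 23·78/(10 + 0.13·78) = 1794/(1007/50) = 89700/1007 ≈ 89.076
S = 1000/(89700/1007) − 10 = 1100/897 in ≈ 1.226 in
Initial abstraction Ia = S/5 = (1100/897)/5 = 220/897 ≈ 0.245 in

S = 1100/897 in ≈ 1.226 in; Ia = 220/897 in ≈ 0.245 in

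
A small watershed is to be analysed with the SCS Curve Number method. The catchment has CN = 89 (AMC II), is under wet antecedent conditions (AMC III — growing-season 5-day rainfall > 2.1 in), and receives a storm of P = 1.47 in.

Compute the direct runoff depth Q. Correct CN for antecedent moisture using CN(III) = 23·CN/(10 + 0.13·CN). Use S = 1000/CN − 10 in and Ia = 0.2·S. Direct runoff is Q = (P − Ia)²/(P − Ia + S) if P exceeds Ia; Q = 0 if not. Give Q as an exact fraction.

CN(III) from CN(II)=89: (23·89)/(10 + 0.13·89) = 204700/2157 ≈ 94.900
S = 1000/(204700/2157) − 10 = 1100/2047 in ≈ 0.537 in
Ia = 0.2·(1100/2047) = 220/2047 in ≈ 0.107 in
P − Ia = 1.470 − 0.107 = 278909/204700 ≈ 1.363 in (> 0, runoff occurs)
Q = (278909/204700)²/((278909/204700) + 1100/2047) = (77790230281/41902090000)/(388909/204700) = 77790230281/79609672300 in ≈ 0.977 in

Q = 77790230281/79609672300 in ≈ 0.977 in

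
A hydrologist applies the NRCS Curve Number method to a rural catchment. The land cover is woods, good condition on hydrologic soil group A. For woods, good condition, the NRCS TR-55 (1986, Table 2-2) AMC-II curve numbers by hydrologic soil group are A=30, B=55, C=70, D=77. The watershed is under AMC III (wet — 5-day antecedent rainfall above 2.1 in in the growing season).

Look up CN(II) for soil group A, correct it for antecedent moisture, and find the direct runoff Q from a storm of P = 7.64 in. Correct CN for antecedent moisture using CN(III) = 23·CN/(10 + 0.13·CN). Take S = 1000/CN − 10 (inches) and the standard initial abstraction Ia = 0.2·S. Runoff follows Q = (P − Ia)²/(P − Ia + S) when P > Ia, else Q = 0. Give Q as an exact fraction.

NRCS table: woods, good condition, soil group A → CN(II) = 30
Wet (AMC III): CN(III) = 23·30/(10 + 0.13·30) = 690/(139/10) = 6900/139 ≈ 49.640
S = 1000/(6900/139) − 10 = 700/69 in ≈ 10.145 in
Ia = 0.2·(700/69) = 140/69 in ≈ 2.029 in
P − Ia = 7.640 − 2.029 = 9679/1725 ≈ 5.611 in (> 0, runoff occurs)
Q: (9679/1725)² ÷ (27179/1725) = 93683041/46883775 in (≈ 1.998 in)

Q = 93683041/46883775 in ≈ 1.998 in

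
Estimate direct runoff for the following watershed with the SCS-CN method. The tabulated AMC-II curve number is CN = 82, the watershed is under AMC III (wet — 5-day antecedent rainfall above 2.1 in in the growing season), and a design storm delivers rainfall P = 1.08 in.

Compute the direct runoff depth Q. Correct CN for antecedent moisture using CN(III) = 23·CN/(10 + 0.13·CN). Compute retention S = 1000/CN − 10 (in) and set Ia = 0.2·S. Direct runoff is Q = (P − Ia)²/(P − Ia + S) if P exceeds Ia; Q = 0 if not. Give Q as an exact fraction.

Q = 48818169/113843675 in ≈ 0.429 in

CN(III) from CN(II)=82: (23·82)/(10 + 0.13·82) = 94300/1033 ≈ 91.288
S = 1000/(94300/1033) − 10 = 900/943 in ≈ 0.954 in
Ia = 0.2·(900/943) = 180/943 in ≈ 0.191 in
Since P=1.080 > Ia=0.191: effective rainfall P−Ia = 20961/23575 in
Q: (20961/23575)² ÷ (43461/23575) = 48818169/113843675 in (≈ 0.429 in)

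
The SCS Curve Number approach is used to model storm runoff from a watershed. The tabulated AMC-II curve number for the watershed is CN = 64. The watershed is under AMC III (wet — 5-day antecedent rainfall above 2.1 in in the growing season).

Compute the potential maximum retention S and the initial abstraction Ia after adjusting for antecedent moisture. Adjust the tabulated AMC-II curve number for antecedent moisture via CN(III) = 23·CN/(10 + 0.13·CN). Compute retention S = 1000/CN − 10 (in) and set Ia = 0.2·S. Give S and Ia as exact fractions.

Adjust CN=64 to AMC III: 23·64/(10 + 0.13·64) → 1472 ÷ (458/25) = 18400/229 ≈ 80.349
Max retention: S = 1000/(18400/229) − 10 = 225/92 in (≈ 2.446 in)
Ia = 0.2·(225/92) = 45/92 in ≈ 0.489 in

S = 225/92 in ≈ 2.446 in; Ia = 45/92 in ≈ 0.489 in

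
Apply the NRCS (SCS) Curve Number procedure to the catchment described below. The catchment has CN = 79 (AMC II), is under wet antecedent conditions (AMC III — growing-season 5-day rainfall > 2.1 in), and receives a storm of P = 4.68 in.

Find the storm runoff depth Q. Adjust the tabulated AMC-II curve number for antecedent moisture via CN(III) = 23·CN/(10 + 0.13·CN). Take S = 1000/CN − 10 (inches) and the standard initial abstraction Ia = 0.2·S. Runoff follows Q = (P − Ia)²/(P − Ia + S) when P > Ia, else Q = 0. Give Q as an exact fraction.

Q = 13613321307/3854901775 in ≈ 3.531 in

CN(III) from CN(II)=79: (23·79)/(10 + 0.13·79) = 181700/2027 ≈ 89.640
Retention S: 1000/CN − 10 with CN=89.640 → S = 2100/1817 ≈ 1.156 in
Ia = 0.2S: 0.2·1.156 = 0.231 in (exactly 420/1817)
P − Ia = 4.680 − 0.231 = 202089/45425 ≈ 4.449 in (> 0, runoff occurs)
Q: (202089/45425)² ÷ (254589/45425) = 13613321307/3854901775 in (≈ 3.531 in)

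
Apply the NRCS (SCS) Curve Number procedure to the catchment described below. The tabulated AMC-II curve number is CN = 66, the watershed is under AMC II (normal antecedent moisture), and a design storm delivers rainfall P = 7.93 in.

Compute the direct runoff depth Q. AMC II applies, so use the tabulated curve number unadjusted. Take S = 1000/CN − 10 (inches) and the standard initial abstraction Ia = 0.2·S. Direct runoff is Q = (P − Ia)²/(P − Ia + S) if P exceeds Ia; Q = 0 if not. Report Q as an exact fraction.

Q = 518427361/131237700 in ≈ 3.950 in

AMC II — tabulated CN = 66 applies directly.
S = 1000/66 − 10 = 170/33 in ≈ 5.152 in
Initial abstraction Ia = S/5 = (170/33)/5 = 34/33 ≈ 1.030 in
P − Ia = 7.930 − 1.030 = 22769/3300 ≈ 6.900 in (> 0, runoff occurs)
Runoff Q = (P−Ia)²/(P−Ia+S) = (6.900)²/(6.900+5.152) = 518427361/131237700 ≈ 3.950 in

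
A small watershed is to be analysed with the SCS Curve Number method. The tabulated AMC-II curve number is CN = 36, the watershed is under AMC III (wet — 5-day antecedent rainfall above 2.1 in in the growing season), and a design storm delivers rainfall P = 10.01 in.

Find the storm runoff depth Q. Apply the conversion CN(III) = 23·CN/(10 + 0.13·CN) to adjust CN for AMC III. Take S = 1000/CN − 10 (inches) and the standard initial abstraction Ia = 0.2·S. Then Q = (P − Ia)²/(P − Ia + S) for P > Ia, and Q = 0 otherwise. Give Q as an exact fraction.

Q = 30697492849/6938784900 in ≈ 4.424 in

Wet (AMC III): CN(III) = 23·36/(10 + 0.13·36) = 828/(367/25) = 20700/367 ≈ 56.403
Retention S: 1000/CN − 10 with CN=56.403 → S = 1600/207 ≈ 7.729 in
Initial abstraction Ia = S/5 = (1600/207)/5 = 320/207 ≈ 1.546 in
Excess rainfall: 10.010 − 1.546 = 8.464 in; P > Ia so Q > 0
Q = (175207/20700)²/((175207/20700) + 1600/207) = (30697492849/428490000)/(335207/20700) = 30697492849/6938784900 in ≈ 4.424 in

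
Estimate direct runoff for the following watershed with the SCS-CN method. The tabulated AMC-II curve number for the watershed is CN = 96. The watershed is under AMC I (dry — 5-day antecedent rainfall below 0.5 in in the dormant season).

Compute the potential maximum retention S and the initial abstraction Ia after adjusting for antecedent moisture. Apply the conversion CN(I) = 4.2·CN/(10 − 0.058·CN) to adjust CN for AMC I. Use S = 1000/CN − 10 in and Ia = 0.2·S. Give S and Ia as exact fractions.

Dry (AMC I): CN(I) = 4.2·96/(10 − 0.058·96) = (2016/5)/(554/125) = 25200/277 ≈ 90.975
Retention S: 1000/CN − 10 with CN=90.975 → S = 125/126 ≈ 0.992 in
Initial abstraction Ia = S/5 = (125/126)/5 = 25/126 ≈ 0.198 in

S = 125/126 in ≈ 0.992 in; Ia = 25/126 in ≈ 0.198 in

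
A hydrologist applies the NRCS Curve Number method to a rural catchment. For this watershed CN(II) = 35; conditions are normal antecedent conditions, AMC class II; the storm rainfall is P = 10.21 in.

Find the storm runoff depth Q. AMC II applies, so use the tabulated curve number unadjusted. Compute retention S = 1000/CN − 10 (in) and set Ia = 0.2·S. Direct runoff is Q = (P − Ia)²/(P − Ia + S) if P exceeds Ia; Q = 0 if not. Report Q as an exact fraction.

Q = 20675209/12282900 in ≈ 1.683 in

Average conditions: CN = 35 (no AMC adjustment).
S = 1000/35 − 10 = 130/7 in ≈ 18.571 in
Ia = 0.2·(130/7) = 26/7 in ≈ 3.714 in
P − Ia = 10.210 − 3.714 = 4547/700 ≈ 6.496 in (> 0, runoff occurs)
Runoff Q = (P−Ia)²/(P−Ia+S) = (6.496)²/(6.496+18.571) = 20675209/12282900 ≈ 1.683 in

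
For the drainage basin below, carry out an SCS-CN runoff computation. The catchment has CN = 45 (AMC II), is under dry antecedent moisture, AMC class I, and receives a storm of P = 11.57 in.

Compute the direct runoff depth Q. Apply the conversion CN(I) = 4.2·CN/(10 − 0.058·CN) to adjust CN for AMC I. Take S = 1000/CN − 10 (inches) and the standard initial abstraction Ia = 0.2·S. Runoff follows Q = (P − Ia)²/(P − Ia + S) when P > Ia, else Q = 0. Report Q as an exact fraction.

Q = 11809820929/12448919700 in ≈ 0.949 in

CN(I) from CN(II)=45: (4.2·45)/(10 − 0.058·45) = 18900/739 ≈ 25.575
S = 1000/(18900/739) − 10 = 5500/189 in ≈ 29.101 in
Ia = 0.2·(5500/189) = 1100/189 in ≈ 5.820 in
Since P=11.570 > Ia=5.820: effective rainfall P−Ia = 108673/18900 in
Q = (108673/18900)²/((108673/18900) + 5500/189) = (11809820929/357210000)/(658673/18900) = 11809820929/12448919700 in ≈ 0.949 in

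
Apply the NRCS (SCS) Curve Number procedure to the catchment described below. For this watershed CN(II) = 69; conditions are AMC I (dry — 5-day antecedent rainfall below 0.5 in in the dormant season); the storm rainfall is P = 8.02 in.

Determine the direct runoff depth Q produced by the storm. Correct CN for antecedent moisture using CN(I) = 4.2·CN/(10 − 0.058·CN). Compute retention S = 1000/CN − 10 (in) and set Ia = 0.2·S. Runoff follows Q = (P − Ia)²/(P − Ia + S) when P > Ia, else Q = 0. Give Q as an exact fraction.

CN(I) from CN(II)=69: (4.2·69)/(10 − 0.058·69) = 144900/2999 ≈ 48.316
Max retention: S = 1000/(144900/2999) − 10 = 15500/1449 in (≈ 10.697 in)
Ia = 0.2·(15500/1449) = 3100/1449 in ≈ 2.139 in
P − Ia = 8.020 − 2.139 = 426049/72450 ≈ 5.881 in (> 0, runoff occurs)
Runoff Q = (P−Ia)²/(P−Ia+S) = (5.881)²/(5.881+10.697) = 181517750401/87016000050 ≈ 2.086 in

Q = 181517750401/87016000050 in ≈ 2.086 in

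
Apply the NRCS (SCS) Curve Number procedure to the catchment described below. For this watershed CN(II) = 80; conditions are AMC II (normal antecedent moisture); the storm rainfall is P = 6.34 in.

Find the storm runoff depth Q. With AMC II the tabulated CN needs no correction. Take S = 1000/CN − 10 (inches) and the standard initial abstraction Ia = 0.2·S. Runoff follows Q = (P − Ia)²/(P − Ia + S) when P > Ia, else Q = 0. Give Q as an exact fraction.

Q = 42632/10425 in ≈ 4.089 in

AMC II — tabulated CN = 80 applies directly.
Max retention: S = 1000/80 − 10 = 5/2 in (≈ 2.500 in)
Ia = 0.2S: 0.2·2.500 = 0.500 in (exactly 1/2)
Excess rainfall: 6.340 − 0.500 = 5.840 in; P > Ia so Q > 0
Runoff Q = (P−Ia)²/(P−Ia+S) = (5.840)²/(5.840+2.500) = 42632/10425 ≈ 4.089 in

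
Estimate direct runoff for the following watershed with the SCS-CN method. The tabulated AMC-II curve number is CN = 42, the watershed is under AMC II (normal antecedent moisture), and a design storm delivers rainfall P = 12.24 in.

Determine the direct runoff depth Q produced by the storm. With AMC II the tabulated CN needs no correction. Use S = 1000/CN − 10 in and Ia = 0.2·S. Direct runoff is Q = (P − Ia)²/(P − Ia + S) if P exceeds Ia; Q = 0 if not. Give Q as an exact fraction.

Q = 12380288/3209325 in ≈ 3.858 in

CN(II) = 42; AMC II needs no correction.
S = 1000/42 − 10 = 290/21 in ≈ 13.810 in
Initial abstraction Ia = S/5 = (290/21)/5 = 58/21 ≈ 2.762 in
Since P=12.240 > Ia=2.762: effective rainfall P−Ia = 4976/525 in
Q = (4976/525)²/((4976/525) + 290/21) = (24760576/275625)/(12226/525) = 12380288/3209325 in ≈ 3.858 in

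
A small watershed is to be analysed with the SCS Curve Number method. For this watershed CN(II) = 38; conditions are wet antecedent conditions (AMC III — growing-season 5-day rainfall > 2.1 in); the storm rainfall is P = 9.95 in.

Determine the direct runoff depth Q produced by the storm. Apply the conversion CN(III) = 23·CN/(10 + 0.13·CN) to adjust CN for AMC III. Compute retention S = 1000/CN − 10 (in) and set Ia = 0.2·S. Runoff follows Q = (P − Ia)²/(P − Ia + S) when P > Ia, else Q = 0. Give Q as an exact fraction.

Wet (AMC III): CN(III) = 23·38/(10 + 0.13·38) = 874/(747/50) = 43700/747 ≈ 58.501
Max retention: S = 1000/(43700/747) − 10 = 3100/437 in (≈ 7.094 in)
Ia = 0.2·(3100/437) = 620/437 in ≈ 1.419 in
Excess rainfall: 9.950 − 1.419 = 8.531 in; P > Ia so Q > 0
Q: (74563/8740)² ÷ (136563/8740) = 5559640969/1193560620 in (≈ 4.658 in)

Q = 5559640969/1193560620 in ≈ 4.658 in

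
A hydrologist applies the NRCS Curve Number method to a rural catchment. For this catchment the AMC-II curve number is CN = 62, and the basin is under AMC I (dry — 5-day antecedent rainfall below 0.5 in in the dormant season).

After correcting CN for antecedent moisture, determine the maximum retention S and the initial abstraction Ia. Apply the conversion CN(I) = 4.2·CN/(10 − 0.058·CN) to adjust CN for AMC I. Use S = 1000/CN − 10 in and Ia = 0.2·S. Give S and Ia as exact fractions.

S = 9500/651 in ≈ 14.593 in; Ia = 1900/651 in ≈ 2.919 in

Dry (AMC I): CN(I) = 4.2·62/(10 − 0.058·62) = (1302/5)/(1601/250) = 65100/1601 ≈ 40.662
Retention S: 1000/CN − 10 with CN=40.662 → S = 9500/651 ≈ 14.593 in
Ia = 0.2·(9500/651) = 1900/651 in ≈ 2.919 in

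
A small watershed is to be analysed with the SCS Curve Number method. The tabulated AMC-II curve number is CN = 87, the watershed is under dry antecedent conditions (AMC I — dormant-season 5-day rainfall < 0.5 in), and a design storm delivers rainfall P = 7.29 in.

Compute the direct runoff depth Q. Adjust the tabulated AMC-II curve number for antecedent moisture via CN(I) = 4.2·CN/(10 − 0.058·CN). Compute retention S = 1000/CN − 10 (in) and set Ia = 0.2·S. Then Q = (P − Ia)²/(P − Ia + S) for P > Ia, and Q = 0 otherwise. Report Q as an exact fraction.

Dry (AMC I): CN(I) = 4.2·87/(10 − 0.058·87) = (1827/5)/(2477/500) = 182700/2477 ≈ 73.759
S = 1000/(182700/2477) − 10 = 6500/1827 in ≈ 3.558 in
Ia = 0.2·(6500/1827) = 1300/1827 in ≈ 0.712 in
Since P=7.290 > Ia=0.712: effective rainfall P−Ia = 1201883/182700 in
Q = (1201883/182700)²/((1201883/182700) + 6500/1827) = (1444522745689/33379290000)/(1851883/182700) = 1444522745689/338339024100 in ≈ 4.269 in

Q = 1444522745689/338339024100 in ≈ 4.269 in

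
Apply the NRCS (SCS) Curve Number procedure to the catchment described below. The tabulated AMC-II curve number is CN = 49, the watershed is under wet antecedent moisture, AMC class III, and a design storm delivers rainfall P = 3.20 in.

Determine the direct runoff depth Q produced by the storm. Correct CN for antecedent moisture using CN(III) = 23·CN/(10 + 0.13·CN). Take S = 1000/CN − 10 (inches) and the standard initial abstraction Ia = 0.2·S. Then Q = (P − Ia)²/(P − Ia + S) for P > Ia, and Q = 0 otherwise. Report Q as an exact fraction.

Wet (AMC III): CN(III) = 23·49/(10 + 0.13·49) = 1127/(1637/100) = 112700/1637 ≈ 68.845
S = 1000/(112700/1637) − 10 = 5100/1127 in ≈ 4.525 in
Initial abstraction Ia = S/5 = (5100/1127)/5 = 1020/1127 ≈ 0.905 in
Since P=3.200 > Ia=0.905: effective rainfall P−Ia = 12932/5635 in
Q = (12932/5635)²/((12932/5635) + 5100/1127) = (167236624/31753225)/(38432/5635) = 10452289/13535270 in ≈ 0.772 in

Q = 10452289/13535270 in ≈ 0.772 in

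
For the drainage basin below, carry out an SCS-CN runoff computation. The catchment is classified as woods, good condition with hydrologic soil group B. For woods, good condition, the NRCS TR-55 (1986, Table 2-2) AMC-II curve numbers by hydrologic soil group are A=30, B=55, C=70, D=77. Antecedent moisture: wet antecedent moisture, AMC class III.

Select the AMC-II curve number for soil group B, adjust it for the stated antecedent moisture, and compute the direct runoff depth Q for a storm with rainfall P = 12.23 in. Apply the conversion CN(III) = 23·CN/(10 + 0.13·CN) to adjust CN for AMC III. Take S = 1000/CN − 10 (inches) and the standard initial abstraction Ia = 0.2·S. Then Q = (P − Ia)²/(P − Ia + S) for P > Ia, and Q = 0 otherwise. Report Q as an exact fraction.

NRCS table: woods, good condition, soil group B → CN(II) = 55
Adjust CN=55 to AMC III: 23·55/(10 + 0.13·55) → 1265 ÷ (343/20) = 25300/343 ≈ 73.761
S = 1000/(25300/343) − 10 = 900/253 in ≈ 3.557 in
Ia = 0.2S: 0.2·3.557 = 0.711 in (exactly 180/253)
P − Ia = 12.230 − 0.711 = 291419/25300 ≈ 11.519 in (> 0, runoff occurs)
Q = (291419/25300)²/((291419/25300) + 900/253) = (84925033561/640090000)/(381419/25300) = 84925033561/9649900700 in ≈ 8.801 in

Q = 84925033561/9649900700 in ≈ 8.801 in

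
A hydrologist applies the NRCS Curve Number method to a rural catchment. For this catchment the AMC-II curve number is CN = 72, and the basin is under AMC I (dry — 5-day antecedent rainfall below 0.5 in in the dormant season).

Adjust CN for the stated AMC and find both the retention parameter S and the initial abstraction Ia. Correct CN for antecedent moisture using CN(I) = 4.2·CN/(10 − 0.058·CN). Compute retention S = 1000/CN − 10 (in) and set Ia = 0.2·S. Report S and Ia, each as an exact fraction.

S = 250/27 in ≈ 9.259 in; Ia = 50/27 in ≈ 1.852 in

Dry (AMC I): CN(I) = 4.2·72/(10 − 0.058·72) = (1512/5)/(728/125) = 675/13 ≈ 51.923
Retention S: 1000/CN − 10 with CN=51.923 → S = 250/27 ≈ 9.259 in
Ia = 0.2S: 0.2·9.259 = 1.852 in (exactly 50/27)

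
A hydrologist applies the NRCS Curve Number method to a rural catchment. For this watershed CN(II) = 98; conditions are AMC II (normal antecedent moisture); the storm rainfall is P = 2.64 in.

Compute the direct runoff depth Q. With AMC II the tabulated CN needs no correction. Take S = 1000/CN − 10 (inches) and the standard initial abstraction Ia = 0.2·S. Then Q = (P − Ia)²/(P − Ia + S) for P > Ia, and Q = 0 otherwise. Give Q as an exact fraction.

Q = 5068928/2103325 in ≈ 2.410 in

Average conditions: CN = 98 (no AMC adjustment).
Max retention: S = 1000/98 − 10 = 10/49 in (≈ 0.204 in)
Initial abstraction Ia = S/5 = (10/49)/5 = 2/49 ≈ 0.041 in
Excess rainfall: 2.640 − 0.041 = 2.599 in; P > Ia so Q > 0
Q = (3184/1225)²/((3184/1225) + 10/49) = (10137856/1500625)/(3434/1225) = 5068928/2103325 in ≈ 2.410 in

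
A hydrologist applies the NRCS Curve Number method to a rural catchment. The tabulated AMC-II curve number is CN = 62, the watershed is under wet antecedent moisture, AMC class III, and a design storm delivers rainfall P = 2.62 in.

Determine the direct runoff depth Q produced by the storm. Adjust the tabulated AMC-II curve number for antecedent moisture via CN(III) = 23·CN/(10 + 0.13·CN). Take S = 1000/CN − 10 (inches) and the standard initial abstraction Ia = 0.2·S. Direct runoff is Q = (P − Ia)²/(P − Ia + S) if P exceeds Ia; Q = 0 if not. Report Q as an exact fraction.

Q = 5535806409/6039216950 in ≈ 0.917 in

Adjust CN=62 to AMC III: 23·62/(10 + 0.13·62) → 1426 ÷ (903/50) = 71300/903 ≈ 78.959
Retention S: 1000/CN − 10 with CN=78.959 → S = 1900/713 ≈ 2.665 in
Ia = 0.2·(1900/713) = 380/713 in ≈ 0.533 in
Since P=2.620 > Ia=0.533: effective rainfall P−Ia = 74403/35650 in
Runoff Q = (P−Ia)²/(P−Ia+S) = (2.087)²/(2.087+2.665) = 5535806409/6039216950 ≈ 0.917 in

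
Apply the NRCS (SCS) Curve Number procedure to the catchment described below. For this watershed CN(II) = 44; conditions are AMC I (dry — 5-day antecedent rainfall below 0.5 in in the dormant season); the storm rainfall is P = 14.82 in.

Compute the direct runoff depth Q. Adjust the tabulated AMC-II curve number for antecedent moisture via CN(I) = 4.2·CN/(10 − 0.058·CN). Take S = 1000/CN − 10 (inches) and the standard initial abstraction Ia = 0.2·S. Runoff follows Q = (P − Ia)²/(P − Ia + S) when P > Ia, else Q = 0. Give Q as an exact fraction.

CN(I) from CN(II)=44: (4.2·44)/(10 − 0.058·44) = 3300/133 ≈ 24.812
S = 1000/(3300/133) − 10 = 1000/33 in ≈ 30.303 in
Initial abstraction Ia = S/5 = (1000/33)/5 = 200/33 ≈ 6.061 in
Excess rainfall: 14.820 − 6.061 = 8.759 in; P > Ia so Q > 0
Runoff Q = (P−Ia)²/(P−Ia+S) = (8.759)²/(8.759+30.303) = 208889209/106347450 ≈ 1.964 in

Q = 208889209/106347450 in ≈ 1.964 in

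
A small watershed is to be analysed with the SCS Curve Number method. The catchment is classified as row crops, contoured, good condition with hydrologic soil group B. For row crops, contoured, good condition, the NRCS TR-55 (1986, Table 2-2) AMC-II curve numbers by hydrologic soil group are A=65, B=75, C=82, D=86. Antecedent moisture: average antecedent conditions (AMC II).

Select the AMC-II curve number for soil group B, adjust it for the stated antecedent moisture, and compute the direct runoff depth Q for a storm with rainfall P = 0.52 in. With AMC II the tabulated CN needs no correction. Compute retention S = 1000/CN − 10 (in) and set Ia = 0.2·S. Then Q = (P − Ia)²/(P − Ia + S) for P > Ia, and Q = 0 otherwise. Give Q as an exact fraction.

NRCS table: row crops, contoured, good condition, soil group B → CN(II) = 75
CN(II) = 75; AMC II needs no correction.
Max retention: S = 1000/75 − 10 = 10/3 in (≈ 3.333 in)
Initial abstraction Ia = S/5 = (10/3)/5 = 2/3 ≈ 0.667 in
P = 0.520 ≤ Ia = 0.667 in: entire storm abstracted, Q = 0.

Q = 0 in ≈ 0.000 in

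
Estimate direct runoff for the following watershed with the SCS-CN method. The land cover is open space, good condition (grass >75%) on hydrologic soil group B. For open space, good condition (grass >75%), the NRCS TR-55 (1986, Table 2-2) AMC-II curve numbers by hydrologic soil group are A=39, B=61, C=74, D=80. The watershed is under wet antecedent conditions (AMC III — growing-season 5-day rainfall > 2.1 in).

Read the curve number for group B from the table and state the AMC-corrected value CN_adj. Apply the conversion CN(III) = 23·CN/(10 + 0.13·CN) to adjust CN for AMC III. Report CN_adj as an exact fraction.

CN_adj = 140300/1793 ≈ 78.249

NRCS table: open space, good condition (grass >75%), soil group B → CN(II) = 61
Adjust CN=61 to AMC III: 23·61/(10 + 0.13·61) → 1403 ÷ (1793/100) = 140300/1793 ≈ 78.249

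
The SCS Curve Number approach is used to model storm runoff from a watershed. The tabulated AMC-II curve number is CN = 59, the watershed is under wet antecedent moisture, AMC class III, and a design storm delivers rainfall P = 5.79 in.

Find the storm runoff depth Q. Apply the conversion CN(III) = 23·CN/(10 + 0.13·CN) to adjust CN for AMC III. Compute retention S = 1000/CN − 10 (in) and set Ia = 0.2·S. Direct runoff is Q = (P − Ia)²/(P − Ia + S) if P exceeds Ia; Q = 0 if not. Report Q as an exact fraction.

Adjust CN=59 to AMC III: 23·59/(10 + 0.13·59) → 1357 ÷ (1767/100) = 135700/1767 ≈ 76.797
Max retention: S = 1000/(135700/1767) − 10 = 4100/1357 in (≈ 3.021 in)
Initial abstraction Ia = S/5 = (4100/1357)/5 = 820/1357 ≈ 0.604 in
Excess rainfall: 5.790 − 0.604 = 5.186 in; P > Ia so Q > 0
Runoff Q = (P−Ia)²/(P−Ia+S) = (5.186)²/(5.186+3.021) = 495197912209/151129497100 ≈ 3.277 in

Q = 495197912209/151129497100 in ≈ 3.277 in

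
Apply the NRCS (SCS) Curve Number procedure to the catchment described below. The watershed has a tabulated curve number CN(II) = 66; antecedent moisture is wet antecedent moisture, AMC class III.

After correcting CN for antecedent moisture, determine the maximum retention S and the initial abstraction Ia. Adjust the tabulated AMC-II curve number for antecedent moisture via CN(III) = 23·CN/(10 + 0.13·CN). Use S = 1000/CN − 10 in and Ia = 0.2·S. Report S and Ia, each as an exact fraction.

Wet (AMC III): CN(III) = 23·66/(10 + 0.13·66) = 1518/(929/50) = 75900/929 ≈ 81.701
Retention S: 1000/CN − 10 with CN=81.701 → S = 1700/759 ≈ 2.240 in
Initial abstraction Ia = S/5 = (1700/759)/5 = 340/759 ≈ 0.448 in

S = 1700/759 in ≈ 2.240 in; Ia = 340/759 in ≈ 0.448 in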